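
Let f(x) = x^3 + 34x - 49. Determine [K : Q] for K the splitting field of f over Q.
[K : Q] = 6

By the rational root test, any rational root of the monic integer polynomial f(x) = x^3 + 34x - 49 must be an integer dividing the constant term -49, i.e. one of ±{1, 7, 49}. Evaluating: f(1) = -14, f(-1) = -84, f(7) = 532, f(-7) = -630, f(49) = 119266, f(-49) = -119364; none is 0, so f has no rational root and is therefore irreducible over Q (a cubic with no linear factor over a field is irreducible). For an irreducible cubic, the Galois group is A_3 or S_3 according as the discriminant disc(f) = -4a^3 - 27b^2 = -4·(34)^3 - 27·(-49)^2 = -222043 is or is not a square in Q. Here disc(f) = -222043 is not a perfect square in Q, so the Galois group of f over Q is not contained in A_3 and must be all of S_3. The splitting field has degree |S_3| = 6 over Q, so [K : Q] = 6.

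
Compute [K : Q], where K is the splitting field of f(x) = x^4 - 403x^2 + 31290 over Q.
[K : Q] = 4

Solving the quadratic in x^2: x^2 = (403 ± √(403^2 - 4·31290))/2 = (403 ± √37249)/2 = (403 ± 193)/2, giving x^2 = 105 or x^2 = 298. So f(x) = (x^2 - 105)(x^2 - 298) and the roots of f are ±√105, ±√298. Hence the splitting field is K = Q(√105, √298). Since 105 and 298 are distinct squarefree integers > 1, their product 31290 is not a perfect square, so √298 ∉ Q(√105). By the tower law [K:Q] = [Q(√105,√298):Q(√105)] · [Q(√105):Q] = 2 · 2 = 4.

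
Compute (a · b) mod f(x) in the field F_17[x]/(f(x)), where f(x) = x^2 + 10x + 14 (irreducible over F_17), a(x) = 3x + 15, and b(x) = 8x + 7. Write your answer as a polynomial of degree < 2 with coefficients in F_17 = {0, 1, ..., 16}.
a · b ≡ 3x + 7 (mod f(x))

Multiply in F_17[x]: a(x)·b(x) = (3x + 15)·(8x + 7) = 7x^2 + 5x + 3. This has degree ≥ 2, so divide by f(x) over F_17: 7x^2 + 5x + 3 = (7)·(x^2 + 10x + 14) + (3x + 7). Hence a·b ≡ 3x + 7 (mod f). (F_17[x]/(f) is a field with 17^2 = 289 elements since f is irreducible of degree 2.)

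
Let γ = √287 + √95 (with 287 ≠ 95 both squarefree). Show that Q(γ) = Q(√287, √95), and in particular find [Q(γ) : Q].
[Q(γ) : Q] = 4 (equivalently, Q(γ) = Q(√287, √95))

Obviously Q(γ) ⊆ Q(√287, √95), and [Q(√287, √95):Q] = 4 (since 287, 95 are distinct squarefree integers > 1 with 27265 not a perfect square). To show equality we compute the minimal polynomial of γ. From γ = √287 + √95: γ^2 = 287 + 2√(27265) + 95 = 382 + 2√(27265), so γ^2 - 382 = 2√(27265); squaring, (γ^2 - 382)^2 = 4·27265, i.e. γ^4 - 764γ^2 + 145924 - 109060 = 0, i.e. γ^4 - 764γ^2 + 36864 = 0. So γ is a root of x^4 - 764x^2 + 36864. This polynomial is irreducible over Q: it has no rational root (each ±√287 ± √95 is irrational), and any factorization into two quadratics over Q would force √(27265) ∈ Q (pairing opposite roots) or √287, √95 ∈ Q (other pairings), all impossible. Hence [Q(γ):Q] = 4 = [Q(√287, √95):Q], so Q(γ) = Q(√287, √95).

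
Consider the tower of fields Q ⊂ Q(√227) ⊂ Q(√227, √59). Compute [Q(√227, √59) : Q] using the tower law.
[Q(√227, √59) : Q] = 4

[Q(√227):Q] = 2 (min poly x^2 - 227, irreducible since 227 is squarefree > 1). For the top step, suppose √59 ∈ Q(√227), say √59 = c + d√227 with c, d ∈ Q. Squaring: 59 = c^2 + 227d^2 + 2cd√227. Since √227 ∉ Q this forces 2cd = 0. If d = 0 then √59 = c ∈ Q, contradicting 59 squarefree > 1. If c = 0 then 59 = 227d^2, so 227·59 = (227d)^2 is a perfect square in Q — but 227·59 = 13393 is not a perfect square (since 227 and 59 are distinct squarefree integers). Contradiction. Hence √59 ∉ Q(√227), so x^2 - 59 stays irreducible over Q(√227) and [Q(√227, √59) : Q(√227)] = 2. By the tower law, [Q(√227, √59) : Q] = 2 · 2 = 4.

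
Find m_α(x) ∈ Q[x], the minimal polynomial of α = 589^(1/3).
m_α(x) = x^3 - 589

α satisfies α^3 = 589, so x^3 - 589 annihilates α. By the rational root test, a rational root p/q (in lowest terms) of x^3 - 589 would satisfy p^3 = 589 q^3, forcing q = 1 and p^3 = 589; but 589 is not a perfect cube, contradiction. A monic cubic over Q with no rational root is irreducible (any nontrivial factorization would include a linear factor). Hence x^3 - 589 is the minimal polynomial of α, and in particular [Q(α):Q] = 3.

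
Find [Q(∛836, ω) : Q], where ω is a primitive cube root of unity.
[Q(∛836, ω) : Q] = 6

[Q(∛836):Q] = 3 (min poly x^3 - 836, irreducible since 836 is not a perfect cube). [Q(ω):Q] = 2 (min poly x^2 + x + 1). Since Q(∛836) ⊂ R and ω ∉ R, we have ω ∉ Q(∛836), so x^2 + x + 1 remains irreducible over Q(∛836) and [Q(∛836, ω) : Q(∛836)] = 2. By the tower law, [Q(∛836, ω) : Q] = 3 · 2 = 6. (In fact Q(∛836, ω) is the splitting field of x^3 - 836 over Q.)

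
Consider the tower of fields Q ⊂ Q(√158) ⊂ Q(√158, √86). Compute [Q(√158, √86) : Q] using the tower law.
[Q(√158, √86) : Q] = 4

[Q(√158):Q] = 2 (min poly x^2 - 158, irreducible since 158 is squarefree > 1). For the top step, suppose √86 ∈ Q(√158), say √86 = c + d√158 with c, d ∈ Q. Squaring: 86 = c^2 + 158d^2 + 2cd√158. Since √158 ∉ Q this forces 2cd = 0. If d = 0 then √86 = c ∈ Q, contradicting 86 squarefree > 1. If c = 0 then 86 = 158d^2, so 158·86 = (158d)^2 is a perfect square in Q — but 158·86 = 13588 is not a perfect square (since 158 and 86 are distinct squarefree integers). Contradiction. Hence √86 ∉ Q(√158), so x^2 - 86 stays irreducible over Q(√158) and [Q(√158, √86) : Q(√158)] = 2. By the tower law, [Q(√158, √86) : Q] = 2 · 2 = 4.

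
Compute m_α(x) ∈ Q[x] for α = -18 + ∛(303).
m_α(x) = x^3 + 54x^2 + 972x + 5529

Set β = α + 18 = ∛(303), so β^3 = 303. Then (α + 18)^3 - 303 = 0, i.e. α is a root of g(x) = (x + 18)^3 - 303 = x^3 + 54x^2 + 972x + 5529. Since g(x) = h(x + 18) where h(x) = x^3 - 303, and h is irreducible over Q (because 303 is not a perfect cube, so h has no rational root, and a monic cubic with no rational root is irreducible), g is also irreducible (irreducibility is preserved under the substitution x → x + 18). Hence m_α(x) = x^3 + 54x^2 + 972x + 5529.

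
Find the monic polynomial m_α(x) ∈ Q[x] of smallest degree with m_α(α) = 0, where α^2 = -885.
m_α(x) = x^2 + 885

α satisfies α^2 + 885 = 0, so x^2 + 885 annihilates α. Since d = -885 is squarefree and ≠ 1, it is not a perfect square in Q, so x^2 + 885 has no rational root and is therefore irreducible over Q (a degree-2 polynomial over a field is irreducible iff it has no root). Hence m_α(x) = x^2 + 885.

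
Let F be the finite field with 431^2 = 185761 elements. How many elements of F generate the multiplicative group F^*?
There are φ(185760) = 48384 primitive elements

F_q^* is cyclic of order q - 1 = 185760. A cyclic group of order m has exactly φ(m) generators. Here m = 185760 = 2^5 · 3^3 · 5 · 43, so the number of primitive elements is φ(185760) = 48384.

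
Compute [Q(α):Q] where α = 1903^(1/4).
[Q(α):Q] = 4

α is a root of x^4 - 1903. By Eisenstein's criterion at the prime p = 11 (which divides the constant term 1903 but p^2 = 121 does not, since 1903 is squarefree), x^4 - 1903 is irreducible over Q. Hence [Q(α):Q] = 4.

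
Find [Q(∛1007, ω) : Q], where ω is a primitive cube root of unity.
[Q(∛1007, ω) : Q] = 6

[Q(∛1007):Q] = 3 (min poly x^3 - 1007, irreducible since 1007 is not a perfect cube). [Q(ω):Q] = 2 (min poly x^2 + x + 1). Since Q(∛1007) ⊂ R and ω ∉ R, we have ω ∉ Q(∛1007), so x^2 + x + 1 remains irreducible over Q(∛1007) and [Q(∛1007, ω) : Q(∛1007)] = 2. By the tower law, [Q(∛1007, ω) : Q] = 3 · 2 = 6. (In fact Q(∛1007, ω) is the splitting field of x^3 - 1007 over Q.)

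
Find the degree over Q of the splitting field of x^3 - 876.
[K : Q] = 6

The roots of x^3 - 876 are ∛876, ω∛876, ω^2∛876 where ω = e^(2πi/3) is a primitive cube root of unity, so K = Q(∛876, ω). Now [Q(∛876):Q] = 3 (since 876 is not a perfect cube, x^3 - 876 is irreducible) and [Q(ω):Q] = 2. Both 2 and 3 divide [K:Q], and [K:Q] ≤ 3·2 = 6, so [K:Q] = 6. (Equivalently: Q(∛876) ⊂ R but ω ∉ R, so [K : Q(∛876)] = 2.)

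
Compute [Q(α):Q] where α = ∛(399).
[Q(α):Q] = 3

The minimal polynomial of α is x^3 - 399, irreducible over Q since 399 is not a perfect cube (so x^3 - 399 has no rational root). Hence [Q(α):Q] = deg(m_α) = 3.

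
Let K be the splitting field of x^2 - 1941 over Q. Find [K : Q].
[K : Q] = 2

f(x) = x^2 - 1941 factors as (x - √1941)(x + √1941). The splitting field is K = Q(√1941). Since 1941 is squarefree and > 1, it is not a perfect square, so x^2 - 1941 is irreducible over Q and [Q(√1941) : Q] = 2. Hence [K : Q] = 2.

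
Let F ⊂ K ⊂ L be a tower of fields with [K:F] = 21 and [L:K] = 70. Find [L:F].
[L:F] = 1470

The tower law says that for any tower of field extensions F ⊂ K ⊂ L with finite degrees, [L:F] = [L:K] · [K:F]. Here this gives [L:F] = 70 · 21 = 1470.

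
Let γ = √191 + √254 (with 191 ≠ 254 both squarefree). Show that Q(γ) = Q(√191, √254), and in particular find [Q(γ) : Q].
[Q(γ) : Q] = 4 (equivalently, Q(γ) = Q(√191, √254))

Obviously Q(γ) ⊆ Q(√191, √254), and [Q(√191, √254):Q] = 4 (since 191, 254 are distinct squarefree integers > 1 with 48514 not a perfect square). To show equality we compute the minimal polynomial of γ. From γ = √191 + √254: γ^2 = 191 + 2√(48514) + 254 = 445 + 2√(48514), so γ^2 - 445 = 2√(48514); squaring, (γ^2 - 445)^2 = 4·48514, i.e. γ^4 - 890γ^2 + 198025 - 194056 = 0, i.e. γ^4 - 890γ^2 + 3969 = 0. So γ is a root of x^4 - 890x^2 + 3969. This polynomial is irreducible over Q: it has no rational root (each ±√191 ± √254 is irrational), and any factorization into two quadratics over Q would force √(48514) ∈ Q (pairing opposite roots) or √191, √254 ∈ Q (other pairings), all impossible. Hence [Q(γ):Q] = 4 = [Q(√191, √254):Q], so Q(γ) = Q(√191, √254).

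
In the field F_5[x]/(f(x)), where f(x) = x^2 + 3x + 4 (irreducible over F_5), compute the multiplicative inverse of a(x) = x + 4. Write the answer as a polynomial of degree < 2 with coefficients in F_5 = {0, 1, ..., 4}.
a(x)^(-1) ≡ 3x + 2 (mod f(x))

Since f is irreducible over F_5, F_5[x]/(f) is a field and a(x) ≠ 0 has an inverse. Apply the extended Euclidean algorithm to f(x) and a(x) in F_5[x]: f(x) = (x + 4)·a(x) + (3). The last nonzero remainder is the constant 3 = gcd(f, a) in F_5. Back-substituting through the division chain expresses 3 = s(x)·a(x) + t(x)·f(x) with s(x) ≡ 4x + 1 (mod f), so (4x + 1)·a(x) ≡ 3 (mod f). Multiplying by 3^(-1) ≡ 2 in F_5 gives a(x)^(-1) ≡ 2·(4x + 1) ≡ 3x + 2 (mod f). Check: (x + 4)·(3x + 2) = 3x^2 + 4x + 3 ≡ 1 (mod x^2 + 3x + 4).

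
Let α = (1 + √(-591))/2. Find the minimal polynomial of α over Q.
m_α(x) = x^2 - x + 148

From 2α - 1 = √(-591), squaring gives (2α - 1)^2 = -591, i.e. 4α^2 - 4α + 1 = -591, so α^2 - α + (1 + 591)/4 = 0. Since -591 ≡ 1 (mod 4), (1 + 591)/4 = 148 ∈ Z. The polynomial x^2 - x + 148 has discriminant 1 - 4·(148) = -591, which is not a perfect square in Q (d = -591 is squarefree and ≠ 1), so x^2 - x + 148 is irreducible over Q. It is the minimal polynomial of α.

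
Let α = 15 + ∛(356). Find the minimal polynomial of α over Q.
m_α(x) = x^3 - 45x^2 + 675x - 3731

Set β = α - 15 = ∛(356), so β^3 = 356. Then (α - 15)^3 - 356 = 0, i.e. α is a root of g(x) = (x - 15)^3 - 356 = x^3 - 45x^2 + 675x - 3731. Since g(x) = h(x - 15) where h(x) = x^3 - 356, and h is irreducible over Q (because 356 is not a perfect cube, so h has no rational root, and a monic cubic with no rational root is irreducible), g is also irreducible (irreducibility is preserved under the substitution x → x - 15). Hence m_α(x) = x^3 - 45x^2 + 675x - 3731.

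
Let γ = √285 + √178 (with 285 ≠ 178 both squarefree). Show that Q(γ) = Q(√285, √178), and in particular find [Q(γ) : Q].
[Q(γ) : Q] = 4 (equivalently, Q(γ) = Q(√285, √178))

Obviously Q(γ) ⊆ Q(√285, √178), and [Q(√285, √178):Q] = 4 (since 285, 178 are distinct squarefree integers > 1 with 50730 not a perfect square). To show equality we compute the minimal polynomial of γ. From γ = √285 + √178: γ^2 = 285 + 2√(50730) + 178 = 463 + 2√(50730), so γ^2 - 463 = 2√(50730); squaring, (γ^2 - 463)^2 = 4·50730, i.e. γ^4 - 926γ^2 + 214369 - 202920 = 0, i.e. γ^4 - 926γ^2 + 11449 = 0. So γ is a root of x^4 - 926x^2 + 11449. This polynomial is irreducible over Q: it has no rational root (each ±√285 ± √178 is irrational), and any factorization into two quadratics over Q would force √(50730) ∈ Q (pairing opposite roots) or √285, √178 ∈ Q (other pairings), all impossible. Hence [Q(γ):Q] = 4 = [Q(√285, √178):Q], so Q(γ) = Q(√285, √178).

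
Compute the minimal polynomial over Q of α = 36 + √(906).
m_α(x) = x^2 - 72x + 390

From α - 36 = √(906), squaring gives (α - 36)^2 = 906, i.e. α^2 - 72α + 1296 = 906, so α^2 - 72α + 390 = 0. The discriminant of x^2 - 72x + 390 is (-72)^2 - 4·(390) = 5184 - 1560 = 3624, and 4·(906) is not a perfect square in Q since 906 is squarefree and ≠ 1. Hence x^2 - 72x + 390 is irreducible over Q and is the minimal polynomial of α.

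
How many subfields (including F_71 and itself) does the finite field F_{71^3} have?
F_{71^3} has 2 subfields

The subfields of F_{p^n} are exactly the fields F_{p^d} for d | n (each is the fixed field of the unique index-d subgroup of Gal(F_{p^n}/F_p) ≅ Z/nZ). The divisors of n = 3 are {1, 3}, giving 2 subfields: F_{71^1}, F_{71^3}.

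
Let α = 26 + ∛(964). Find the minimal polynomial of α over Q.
m_α(x) = x^3 - 78x^2 + 2028x - 18540

Set β = α - 26 = ∛(964), so β^3 = 964. Then (α - 26)^3 - 964 = 0, i.e. α is a root of g(x) = (x - 26)^3 - 964 = x^3 - 78x^2 + 2028x - 18540. Since g(x) = h(x - 26) where h(x) = x^3 - 964, and h is irreducible over Q (because 964 is not a perfect cube, so h has no rational root, and a monic cubic with no rational root is irreducible), g is also irreducible (irreducibility is preserved under the substitution x → x - 26). Hence m_α(x) = x^3 - 78x^2 + 2028x - 18540.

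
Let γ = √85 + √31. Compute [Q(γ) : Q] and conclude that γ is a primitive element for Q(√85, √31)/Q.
[Q(γ) : Q] = 4 (equivalently, Q(γ) = Q(√85, √31))

Obviously Q(γ) ⊆ Q(√85, √31), and [Q(√85, √31):Q] = 4 (since 85, 31 are distinct squarefree integers > 1 with 2635 not a perfect square). To show equality we compute the minimal polynomial of γ. From γ = √85 + √31: γ^2 = 85 + 2√(2635) + 31 = 116 + 2√(2635), so γ^2 - 116 = 2√(2635); squaring, (γ^2 - 116)^2 = 4·2635, i.e. γ^4 - 232γ^2 + 13456 - 10540 = 0, i.e. γ^4 - 232γ^2 + 2916 = 0. So γ is a root of x^4 - 232x^2 + 2916. This polynomial is irreducible over Q: it has no rational root (each ±√85 ± √31 is irrational), and any factorization into two quadratics over Q would force √(2635) ∈ Q (pairing opposite roots) or √85, √31 ∈ Q (other pairings), all impossible. Hence [Q(γ):Q] = 4 = [Q(√85, √31):Q], so Q(γ) = Q(√85, √31).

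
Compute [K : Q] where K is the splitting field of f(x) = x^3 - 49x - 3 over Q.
[K : Q] = 6

By the rational root test, any rational root of the monic integer polynomial f(x) = x^3 - 49x - 3 must be an integer dividing the constant term -3, i.e. one of ±{1, 3}. Evaluating: f(1) = -51, f(-1) = 45, f(3) = -123, f(-3) = 117; none is 0, so f has no rational root and is therefore irreducible over Q (a cubic with no linear factor over a field is irreducible). For an irreducible cubic, the Galois group is A_3 or S_3 according as the discriminant disc(f) = -4a^3 - 27b^2 = -4·(-49)^3 - 27·(-3)^2 = 470353 is or is not a square in Q. Here disc(f) = 470353 is not a perfect square in Q, so the Galois group of f over Q is not contained in A_3 and must be all of S_3. The splitting field has degree |S_3| = 6 over Q, so [K : Q] = 6.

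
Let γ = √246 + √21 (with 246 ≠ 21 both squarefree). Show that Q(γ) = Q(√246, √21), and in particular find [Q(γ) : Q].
[Q(γ) : Q] = 4 (equivalently, Q(γ) = Q(√246, √21))

Obviously Q(γ) ⊆ Q(√246, √21), and [Q(√246, √21):Q] = 4 (since 246, 21 are distinct squarefree integers > 1 with 5166 not a perfect square). To show equality we compute the minimal polynomial of γ. From γ = √246 + √21: γ^2 = 246 + 2√(5166) + 21 = 267 + 2√(5166), so γ^2 - 267 = 2√(5166); squaring, (γ^2 - 267)^2 = 4·5166, i.e. γ^4 - 534γ^2 + 71289 - 20664 = 0, i.e. γ^4 - 534γ^2 + 50625 = 0. So γ is a root of x^4 - 534x^2 + 50625. This polynomial is irreducible over Q: it has no rational root (each ±√246 ± √21 is irrational), and any factorization into two quadratics over Q would force √(5166) ∈ Q (pairing opposite roots) or √246, √21 ∈ Q (other pairings), all impossible. Hence [Q(γ):Q] = 4 = [Q(√246, √21):Q], so Q(γ) = Q(√246, √21).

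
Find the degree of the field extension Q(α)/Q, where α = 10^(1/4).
[Q(α):Q] = 4

α is a root of x^4 - 10. By Eisenstein's criterion at the prime p = 2 (which divides the constant term 10 but p^2 = 4 does not, since 10 is squarefree), x^4 - 10 is irreducible over Q. Hence [Q(α):Q] = 4.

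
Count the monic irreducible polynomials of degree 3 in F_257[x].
There are 5658112 monic irreducible polynomials of degree 3 over F_257

Each element of F_{257^3} that lies in no proper subfield is a root of exactly one monic irreducible of degree 3 over F_257, and each such polynomial has 3 distinct roots in F_{257^3}. By Möbius inversion the count is N_257(3) = (1/3) Σ_{d|3} μ(3/d) · 257^d = (1/3)(μ(3)·257^1 + μ(1)·257^3) = 16974336/3 = 5658112.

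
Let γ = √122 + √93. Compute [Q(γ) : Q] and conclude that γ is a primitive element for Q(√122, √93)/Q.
[Q(γ) : Q] = 4 (equivalently, Q(γ) = Q(√122, √93))

Obviously Q(γ) ⊆ Q(√122, √93), and [Q(√122, √93):Q] = 4 (since 122, 93 are distinct squarefree integers > 1 with 11346 not a perfect square). To show equality we compute the minimal polynomial of γ. From γ = √122 + √93: γ^2 = 122 + 2√(11346) + 93 = 215 + 2√(11346), so γ^2 - 215 = 2√(11346); squaring, (γ^2 - 215)^2 = 4·11346, i.e. γ^4 - 430γ^2 + 46225 - 45384 = 0, i.e. γ^4 - 430γ^2 + 841 = 0. So γ is a root of x^4 - 430x^2 + 841. This polynomial is irreducible over Q: it has no rational root (each ±√122 ± √93 is irrational), and any factorization into two quadratics over Q would force √(11346) ∈ Q (pairing opposite roots) or √122, √93 ∈ Q (other pairings), all impossible. Hence [Q(γ):Q] = 4 = [Q(√122, √93):Q], so Q(γ) = Q(√122, √93).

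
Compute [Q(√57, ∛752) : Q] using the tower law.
[Q(√57, ∛752) : Q] = 6

Let L = Q(√57, ∛752). Since Q(√57) ⊂ L and [Q(√57):Q] = 2, the tower law gives 2 | [L:Q]. Likewise Q(∛752) ⊂ L with [Q(∛752):Q] = 3 (because 752 is not a perfect cube), so 3 | [L:Q]. As gcd(2,3) = 1, [L:Q] is divisible by 6. Conversely L is generated over Q by √57 and ∛752, so [L:Q] ≤ 2·3 = 6. Therefore [Q(√57, ∛752) : Q] = 6.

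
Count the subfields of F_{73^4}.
F_{73^4} has 3 subfields

The subfields of F_{p^n} are exactly the fields F_{p^d} for d | n (each is the fixed field of the unique index-d subgroup of Gal(F_{p^n}/F_p) ≅ Z/nZ). The divisors of n = 4 are {1, 2, 4}, giving 3 subfields: F_{73^1}, F_{73^2}, F_{73^4}.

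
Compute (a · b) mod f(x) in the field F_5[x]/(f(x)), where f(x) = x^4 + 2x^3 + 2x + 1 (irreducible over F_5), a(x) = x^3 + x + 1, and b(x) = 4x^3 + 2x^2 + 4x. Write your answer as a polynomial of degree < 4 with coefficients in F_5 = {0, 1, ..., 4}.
a · b ≡ 3x^3 + 4x^2 (mod f(x))

Multiply in F_5[x]: a(x)·b(x) = (x^3 + x + 1)·(4x^3 + 2x^2 + 4x) = 4x^6 + 2x^5 + 3x^4 + x^3 + x^2 + 4x. This has degree ≥ 4, so divide by f(x) over F_5: 4x^6 + 2x^5 + 3x^4 + x^3 + x^2 + 4x = (4x^2 + 4x)·(x^4 + 2x^3 + 2x + 1) + (3x^3 + 4x^2). Hence a·b ≡ 3x^3 + 4x^2 (mod f). (F_5[x]/(f) is a field with 5^4 = 625 elements since f is irreducible of degree 4.)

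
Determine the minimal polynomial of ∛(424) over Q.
m_α(x) = x^3 - 424

α satisfies α^3 = 424, so x^3 - 424 annihilates α. By the rational root test, a rational root p/q (in lowest terms) of x^3 - 424 would satisfy p^3 = 424 q^3, forcing q = 1 and p^3 = 424; but 424 is not a perfect cube, contradiction. A monic cubic over Q with no rational root is irreducible (any nontrivial factorization would include a linear factor). Hence x^3 - 424 is the minimal polynomial of α, and in particular [Q(α):Q] = 3.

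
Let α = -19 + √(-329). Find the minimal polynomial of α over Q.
m_α(x) = x^2 + 38x + 690

From α + 19 = √(-329), squaring gives (α + 19)^2 = -329, i.e. α^2 + 38α + 361 = -329, so α^2 + 38α + 690 = 0. The discriminant of x^2 + 38x + 690 is (38)^2 - 4·(690) = 1444 - 2760 = -1316, and 4·(-329) is not a perfect square in Q since -329 is squarefree and ≠ 1. Hence x^2 + 38x + 690 is irreducible over Q and is the minimal polynomial of α.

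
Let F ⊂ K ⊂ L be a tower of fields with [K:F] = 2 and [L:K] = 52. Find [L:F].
[L:F] = 104

The tower law says that for any tower of field extensions F ⊂ K ⊂ L with finite degrees, [L:F] = [L:K] · [K:F]. Here this gives [L:F] = 52 · 2 = 104.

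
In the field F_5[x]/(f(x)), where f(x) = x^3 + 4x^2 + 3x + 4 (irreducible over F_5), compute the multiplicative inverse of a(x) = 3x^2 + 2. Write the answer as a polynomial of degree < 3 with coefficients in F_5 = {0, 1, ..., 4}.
a(x)^(-1) ≡ x^2 + 2x + 1 (mod f(x))

Since f is irreducible over F_5, F_5[x]/(f) is a field and a(x) ≠ 0 has an inverse. Apply the extended Euclidean algorithm to f(x) and a(x) in F_5[x]: f(x) = (2x + 3)·a(x) + (4x + 3);  a(x) = (2x + 1)·(4x + 3) + (4). The last nonzero remainder is the constant 4 = gcd(f, a) in F_5. Back-substituting through the division chain expresses 4 = s(x)·a(x) + t(x)·f(x) with s(x) ≡ 4x^2 + 3x + 4 (mod f), so (4x^2 + 3x + 4)·a(x) ≡ 4 (mod f). Multiplying by 4^(-1) ≡ 4 in F_5 gives a(x)^(-1) ≡ 4·(4x^2 + 3x + 4) ≡ x^2 + 2x + 1 (mod f). Check: (3x^2 + 2)·(x^2 + 2x + 1) = 3x^4 + x^3 + 4x + 2 ≡ 1 (mod x^3 + 4x^2 + 3x + 4).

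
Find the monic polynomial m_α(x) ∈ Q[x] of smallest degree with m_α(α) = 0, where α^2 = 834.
m_α(x) = x^2 - 834

α satisfies α^2 - 834 = 0, so x^2 - 834 annihilates α. Since d = 834 is squarefree and ≠ 1, it is not a perfect square in Q, so x^2 - 834 has no rational root and is therefore irreducible over Q (a degree-2 polynomial over a field is irreducible iff it has no root). Hence m_α(x) = x^2 - 834.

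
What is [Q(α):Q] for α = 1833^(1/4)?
[Q(α):Q] = 4

α is a root of x^4 - 1833. By Eisenstein's criterion at the prime p = 3 (which divides the constant term 1833 but p^2 = 9 does not, since 1833 is squarefree), x^4 - 1833 is irreducible over Q. Hence [Q(α):Q] = 4.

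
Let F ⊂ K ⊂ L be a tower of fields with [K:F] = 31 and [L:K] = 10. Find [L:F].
[L:F] = 310

The tower law says that for any tower of field extensions F ⊂ K ⊂ L with finite degrees, [L:F] = [L:K] · [K:F]. Here this gives [L:F] = 10 · 31 = 310.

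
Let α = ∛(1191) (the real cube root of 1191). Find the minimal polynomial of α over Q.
m_α(x) = x^3 - 1191

α satisfies α^3 = 1191, so x^3 - 1191 annihilates α. By the rational root test, a rational root p/q (in lowest terms) of x^3 - 1191 would satisfy p^3 = 1191 q^3, forcing q = 1 and p^3 = 1191; but 1191 is not a perfect cube, contradiction. A monic cubic over Q with no rational root is irreducible (any nontrivial factorization would include a linear factor). Hence x^3 - 1191 is the minimal polynomial of α, and in particular [Q(α):Q] = 3.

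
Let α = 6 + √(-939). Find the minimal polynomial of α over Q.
m_α(x) = x^2 - 12x + 975

From α - 6 = √(-939), squaring gives (α - 6)^2 = -939, i.e. α^2 - 12α + 36 = -939, so α^2 - 12α + 975 = 0. The discriminant of x^2 - 12x + 975 is (-12)^2 - 4·(975) = 144 - 3900 = -3756, and 4·(-939) is not a perfect square in Q since -939 is squarefree and ≠ 1. Hence x^2 - 12x + 975 is irreducible over Q and is the minimal polynomial of α.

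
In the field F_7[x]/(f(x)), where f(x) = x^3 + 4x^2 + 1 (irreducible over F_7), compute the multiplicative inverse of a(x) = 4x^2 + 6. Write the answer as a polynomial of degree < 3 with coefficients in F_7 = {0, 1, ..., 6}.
a(x)^(-1) ≡ 6x^2 + 4x + 2 (mod f(x))

Since f is irreducible over F_7, F_7[x]/(f) is a field and a(x) ≠ 0 has an inverse. Apply the extended Euclidean algorithm to f(x) and a(x) in F_7[x]: f(x) = (2x + 1)·a(x) + (2x + 2);  a(x) = (2x + 5)·(2x + 2) + (3). The last nonzero remainder is the constant 3 = gcd(f, a) in F_7. Back-substituting through the division chain expresses 3 = s(x)·a(x) + t(x)·f(x) with s(x) ≡ 4x^2 + 5x + 6 (mod f), so (4x^2 + 5x + 6)·a(x) ≡ 3 (mod f). Multiplying by 3^(-1) ≡ 5 in F_7 gives a(x)^(-1) ≡ 5·(4x^2 + 5x + 6) ≡ 6x^2 + 4x + 2 (mod f). Check: (4x^2 + 6)·(6x^2 + 4x + 2) = 3x^4 + 2x^3 + 2x^2 + 3x + 5 ≡ 1 (mod x^3 + 4x^2 + 1).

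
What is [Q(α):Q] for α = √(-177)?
[Q(α):Q] = 2

[Q(α):Q] equals the degree of the minimal polynomial of α. Here α^2 = -177 and x^2 + 177 is irreducible (d = -177 is squarefree, ≠ 1, hence not a square), so deg(m_α) = 2. Thus [Q(α):Q] = 2.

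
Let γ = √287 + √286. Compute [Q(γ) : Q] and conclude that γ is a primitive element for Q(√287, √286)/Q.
[Q(γ) : Q] = 4 (equivalently, Q(γ) = Q(√287, √286))

Obviously Q(γ) ⊆ Q(√287, √286), and [Q(√287, √286):Q] = 4 (since 287, 286 are distinct squarefree integers > 1 with 82082 not a perfect square). To show equality we compute the minimal polynomial of γ. From γ = √287 + √286: γ^2 = 287 + 2√(82082) + 286 = 573 + 2√(82082), so γ^2 - 573 = 2√(82082); squaring, (γ^2 - 573)^2 = 4·82082, i.e. γ^4 - 1146γ^2 + 328329 - 328328 = 0, i.e. γ^4 - 1146γ^2 + 1 = 0. So γ is a root of x^4 - 1146x^2 + 1. This polynomial is irreducible over Q: it has no rational root (each ±√287 ± √286 is irrational), and any factorization into two quadratics over Q would force √(82082) ∈ Q (pairing opposite roots) or √287, √286 ∈ Q (other pairings), all impossible. Hence [Q(γ):Q] = 4 = [Q(√287, √286):Q], so Q(γ) = Q(√287, √286).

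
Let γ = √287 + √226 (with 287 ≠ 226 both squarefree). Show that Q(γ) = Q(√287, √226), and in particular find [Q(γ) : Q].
[Q(γ) : Q] = 4 (equivalently, Q(γ) = Q(√287, √226))

Obviously Q(γ) ⊆ Q(√287, √226), and [Q(√287, √226):Q] = 4 (since 287, 226 are distinct squarefree integers > 1 with 64862 not a perfect square). To show equality we compute the minimal polynomial of γ. From γ = √287 + √226: γ^2 = 287 + 2√(64862) + 226 = 513 + 2√(64862), so γ^2 - 513 = 2√(64862); squaring, (γ^2 - 513)^2 = 4·64862, i.e. γ^4 - 1026γ^2 + 263169 - 259448 = 0, i.e. γ^4 - 1026γ^2 + 3721 = 0. So γ is a root of x^4 - 1026x^2 + 3721. This polynomial is irreducible over Q: it has no rational root (each ±√287 ± √226 is irrational), and any factorization into two quadratics over Q would force √(64862) ∈ Q (pairing opposite roots) or √287, √226 ∈ Q (other pairings), all impossible. Hence [Q(γ):Q] = 4 = [Q(√287, √226):Q], so Q(γ) = Q(√287, √226).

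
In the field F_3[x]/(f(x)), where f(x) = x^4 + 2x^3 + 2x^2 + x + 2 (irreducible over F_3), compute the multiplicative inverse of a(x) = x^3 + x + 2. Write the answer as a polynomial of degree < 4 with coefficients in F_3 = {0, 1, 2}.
a(x)^(-1) ≡ 2x^2 + x + 2 (mod f(x))

Since f is irreducible over F_3, F_3[x]/(f) is a field and a(x) ≠ 0 has an inverse. Apply the extended Euclidean algorithm to f(x) and a(x) in F_3[x]: f(x) = (x + 2)·a(x) + (x^2 + 1);  a(x) = (x)·(x^2 + 1) + (2). The last nonzero remainder is the constant 2 = gcd(f, a) in F_3. Back-substituting through the division chain expresses 2 = s(x)·a(x) + t(x)·f(x) with s(x) ≡ x^2 + 2x + 1 (mod f), so (x^2 + 2x + 1)·a(x) ≡ 2 (mod f). Multiplying by 2^(-1) ≡ 2 in F_3 gives a(x)^(-1) ≡ 2·(x^2 + 2x + 1) ≡ 2x^2 + x + 2 (mod f). Check: (x^3 + x + 2)·(2x^2 + x + 2) = 2x^5 + x^4 + x^3 + 2x^2 + x + 1 ≡ 1 (mod x^4 + 2x^3 + 2x^2 + x + 2).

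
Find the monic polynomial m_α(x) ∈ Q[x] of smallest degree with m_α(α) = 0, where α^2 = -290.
m_α(x) = x^2 + 290

α satisfies α^2 + 290 = 0, so x^2 + 290 annihilates α. Since d = -290 is squarefree and ≠ 1, it is not a perfect square in Q, so x^2 + 290 has no rational root and is therefore irreducible over Q (a degree-2 polynomial over a field is irreducible iff it has no root). Hence m_α(x) = x^2 + 290.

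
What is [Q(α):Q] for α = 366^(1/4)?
[Q(α):Q] = 4

α is a root of x^4 - 366. By Eisenstein's criterion at the prime p = 2 (which divides the constant term 366 but p^2 = 4 does not, since 366 is squarefree), x^4 - 366 is irreducible over Q. Hence [Q(α):Q] = 4.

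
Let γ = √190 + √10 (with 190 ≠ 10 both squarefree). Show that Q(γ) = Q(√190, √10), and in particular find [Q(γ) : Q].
[Q(γ) : Q] = 4 (equivalently, Q(γ) = Q(√190, √10))

Obviously Q(γ) ⊆ Q(√190, √10), and [Q(√190, √10):Q] = 4 (since 190, 10 are distinct squarefree integers > 1 with 1900 not a perfect square). To show equality we compute the minimal polynomial of γ. From γ = √190 + √10: γ^2 = 190 + 2√(1900) + 10 = 200 + 2√(1900), so γ^2 - 200 = 2√(1900); squaring, (γ^2 - 200)^2 = 4·1900, i.e. γ^4 - 400γ^2 + 40000 - 7600 = 0, i.e. γ^4 - 400γ^2 + 32400 = 0. So γ is a root of x^4 - 400x^2 + 32400. This polynomial is irreducible over Q: it has no rational root (each ±√190 ± √10 is irrational), and any factorization into two quadratics over Q would force √(1900) ∈ Q (pairing opposite roots) or √190, √10 ∈ Q (other pairings), all impossible. Hence [Q(γ):Q] = 4 = [Q(√190, √10):Q], so Q(γ) = Q(√190, √10).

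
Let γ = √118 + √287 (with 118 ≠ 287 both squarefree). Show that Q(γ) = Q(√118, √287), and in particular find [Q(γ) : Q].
[Q(γ) : Q] = 4 (equivalently, Q(γ) = Q(√118, √287))

Obviously Q(γ) ⊆ Q(√118, √287), and [Q(√118, √287):Q] = 4 (since 118, 287 are distinct squarefree integers > 1 with 33866 not a perfect square). To show equality we compute the minimal polynomial of γ. From γ = √118 + √287: γ^2 = 118 + 2√(33866) + 287 = 405 + 2√(33866), so γ^2 - 405 = 2√(33866); squaring, (γ^2 - 405)^2 = 4·33866, i.e. γ^4 - 810γ^2 + 164025 - 135464 = 0, i.e. γ^4 - 810γ^2 + 28561 = 0. So γ is a root of x^4 - 810x^2 + 28561. This polynomial is irreducible over Q: it has no rational root (each ±√118 ± √287 is irrational), and any factorization into two quadratics over Q would force √(33866) ∈ Q (pairing opposite roots) or √118, √287 ∈ Q (other pairings), all impossible. Hence [Q(γ):Q] = 4 = [Q(√118, √287):Q], so Q(γ) = Q(√118, √287).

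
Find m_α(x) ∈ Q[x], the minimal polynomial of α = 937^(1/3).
m_α(x) = x^3 - 937

α satisfies α^3 = 937, so x^3 - 937 annihilates α. By the rational root test, a rational root p/q (in lowest terms) of x^3 - 937 would satisfy p^3 = 937 q^3, forcing q = 1 and p^3 = 937; but 937 is not a perfect cube, contradiction. A monic cubic over Q with no rational root is irreducible (any nontrivial factorization would include a linear factor). Hence x^3 - 937 is the minimal polynomial of α, and in particular [Q(α):Q] = 3.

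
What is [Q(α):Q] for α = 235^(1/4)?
[Q(α):Q] = 4

α is a root of x^4 - 235. By Eisenstein's criterion at the prime p = 5 (which divides the constant term 235 but p^2 = 25 does not, since 235 is squarefree), x^4 - 235 is irreducible over Q. Hence [Q(α):Q] = 4.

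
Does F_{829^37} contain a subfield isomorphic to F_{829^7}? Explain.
No: F_{829^7} is not a subfield of F_{829^37}

F_{p^m} embeds in F_{p^n} iff m | n. Here 7 ∤ 37 (since 37 = 5·7 + 2 with remainder 2 ≠ 0), so F_{829^7} is not a subfield of F_{829^37}. Equivalently: if it were, the tower law would give 7 = [F_{829^7}:F_829] dividing [F_{829^37}:F_829] = 37, contradiction.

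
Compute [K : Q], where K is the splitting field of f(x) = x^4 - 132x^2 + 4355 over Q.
[K : Q] = 4

Solving the quadratic in x^2: x^2 = (132 ± √(132^2 - 4·4355))/2 = (132 ± √4)/2 = (132 ± 2)/2, giving x^2 = 65 or x^2 = 67. So f(x) = (x^2 - 65)(x^2 - 67) and the roots of f are ±√65, ±√67. Hence the splitting field is K = Q(√65, √67). Since 65 and 67 are distinct squarefree integers > 1, their product 4355 is not a perfect square, so √67 ∉ Q(√65). By the tower law [K:Q] = [Q(√65,√67):Q(√65)] · [Q(√65):Q] = 2 · 2 = 4.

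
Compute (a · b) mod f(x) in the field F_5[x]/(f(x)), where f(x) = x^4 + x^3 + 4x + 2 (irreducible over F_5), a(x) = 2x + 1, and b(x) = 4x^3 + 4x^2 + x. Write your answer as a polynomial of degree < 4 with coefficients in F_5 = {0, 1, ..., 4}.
a · b ≡ 4x^3 + x^2 + 4x + 4 (mod f(x))

Multiply in F_5[x]: a(x)·b(x) = (2x + 1)·(4x^3 + 4x^2 + x) = 3x^4 + 2x^3 + x^2 + x. This has degree ≥ 4, so divide by f(x) over F_5: 3x^4 + 2x^3 + x^2 + x = (3)·(x^4 + x^3 + 4x + 2) + (4x^3 + x^2 + 4x + 4). Hence a·b ≡ 4x^3 + x^2 + 4x + 4 (mod f). (F_5[x]/(f) is a field with 5^4 = 625 elements since f is irreducible of degree 4.)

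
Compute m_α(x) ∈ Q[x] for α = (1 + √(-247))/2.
m_α(x) = x^2 - x + 62

From 2α - 1 = √(-247), squaring gives (2α - 1)^2 = -247, i.e. 4α^2 - 4α + 1 = -247, so α^2 - α + (1 + 247)/4 = 0. Since -247 ≡ 1 (mod 4), (1 + 247)/4 = 62 ∈ Z. The polynomial x^2 - x + 62 has discriminant 1 - 4·(62) = -247, which is not a perfect square in Q (d = -247 is squarefree and ≠ 1), so x^2 - x + 62 is irreducible over Q. It is the minimal polynomial of α.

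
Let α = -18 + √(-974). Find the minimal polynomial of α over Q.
m_α(x) = x^2 + 36x + 1298

From α + 18 = √(-974), squaring gives (α + 18)^2 = -974, i.e. α^2 + 36α + 324 = -974, so α^2 + 36α + 1298 = 0. The discriminant of x^2 + 36x + 1298 is (36)^2 - 4·(1298) = 1296 - 5192 = -3896, and 4·(-974) is not a perfect square in Q since -974 is squarefree and ≠ 1. Hence x^2 + 36x + 1298 is irreducible over Q and is the minimal polynomial of α.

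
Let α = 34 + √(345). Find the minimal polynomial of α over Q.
m_α(x) = x^2 - 68x + 811

From α - 34 = √(345), squaring gives (α - 34)^2 = 345, i.e. α^2 - 68α + 1156 = 345, so α^2 - 68α + 811 = 0. The discriminant of x^2 - 68x + 811 is (-68)^2 - 4·(811) = 4624 - 3244 = 1380, and 4·(345) is not a perfect square in Q since 345 is squarefree and ≠ 1. Hence x^2 - 68x + 811 is irreducible over Q and is the minimal polynomial of α.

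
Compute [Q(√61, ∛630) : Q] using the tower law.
[Q(√61, ∛630) : Q] = 6

Let L = Q(√61, ∛630). Since Q(√61) ⊂ L and [Q(√61):Q] = 2, the tower law gives 2 | [L:Q]. Likewise Q(∛630) ⊂ L with [Q(∛630):Q] = 3 (because 630 is not a perfect cube), so 3 | [L:Q]. As gcd(2,3) = 1, [L:Q] is divisible by 6. Conversely L is generated over Q by √61 and ∛630, so [L:Q] ≤ 2·3 = 6. Therefore [Q(√61, ∛630) : Q] = 6.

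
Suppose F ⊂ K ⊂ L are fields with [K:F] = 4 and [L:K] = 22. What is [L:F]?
[L:F] = 88

The tower law says that for any tower of field extensions F ⊂ K ⊂ L with finite degrees, [L:F] = [L:K] · [K:F]. Here this gives [L:F] = 22 · 4 = 88.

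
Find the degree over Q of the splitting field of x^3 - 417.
[K : Q] = 6

The roots of x^3 - 417 are ∛417, ω∛417, ω^2∛417 where ω = e^(2πi/3) is a primitive cube root of unity, so K = Q(∛417, ω). Now [Q(∛417):Q] = 3 (since 417 is not a perfect cube, x^3 - 417 is irreducible) and [Q(ω):Q] = 2. Both 2 and 3 divide [K:Q], and [K:Q] ≤ 3·2 = 6, so [K:Q] = 6. (Equivalently: Q(∛417) ⊂ R but ω ∉ R, so [K : Q(∛417)] = 2.)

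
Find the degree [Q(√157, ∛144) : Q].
[Q(√157, ∛144) : Q] = 6

Let L = Q(√157, ∛144). Since Q(√157) ⊂ L and [Q(√157):Q] = 2, the tower law gives 2 | [L:Q]. Likewise Q(∛144) ⊂ L with [Q(∛144):Q] = 3 (because 144 is not a perfect cube), so 3 | [L:Q]. As gcd(2,3) = 1, [L:Q] is divisible by 6. Conversely L is generated over Q by √157 and ∛144, so [L:Q] ≤ 2·3 = 6. Therefore [Q(√157, ∛144) : Q] = 6.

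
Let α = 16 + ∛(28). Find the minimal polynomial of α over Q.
m_α(x) = x^3 - 48x^2 + 768x - 4124

Set β = α - 16 = ∛(28), so β^3 = 28. Then (α - 16)^3 - 28 = 0, i.e. α is a root of g(x) = (x - 16)^3 - 28 = x^3 - 48x^2 + 768x - 4124. Since g(x) = h(x - 16) where h(x) = x^3 - 28, and h is irreducible over Q (because 28 is not a perfect cube, so h has no rational root, and a monic cubic with no rational root is irreducible), g is also irreducible (irreducibility is preserved under the substitution x → x - 16). Hence m_α(x) = x^3 - 48x^2 + 768x - 4124.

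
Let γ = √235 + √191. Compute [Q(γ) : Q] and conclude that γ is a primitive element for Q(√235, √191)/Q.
[Q(γ) : Q] = 4 (equivalently, Q(γ) = Q(√235, √191))

Obviously Q(γ) ⊆ Q(√235, √191), and [Q(√235, √191):Q] = 4 (since 235, 191 are distinct squarefree integers > 1 with 44885 not a perfect square). To show equality we compute the minimal polynomial of γ. From γ = √235 + √191: γ^2 = 235 + 2√(44885) + 191 = 426 + 2√(44885), so γ^2 - 426 = 2√(44885); squaring, (γ^2 - 426)^2 = 4·44885, i.e. γ^4 - 852γ^2 + 181476 - 179540 = 0, i.e. γ^4 - 852γ^2 + 1936 = 0. So γ is a root of x^4 - 852x^2 + 1936. This polynomial is irreducible over Q: it has no rational root (each ±√235 ± √191 is irrational), and any factorization into two quadratics over Q would force √(44885) ∈ Q (pairing opposite roots) or √235, √191 ∈ Q (other pairings), all impossible. Hence [Q(γ):Q] = 4 = [Q(√235, √191):Q], so Q(γ) = Q(√235, √191).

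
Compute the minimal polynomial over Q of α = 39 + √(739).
m_α(x) = x^2 - 78x + 782

From α - 39 = √(739), squaring gives (α - 39)^2 = 739, i.e. α^2 - 78α + 1521 = 739, so α^2 - 78α + 782 = 0. The discriminant of x^2 - 78x + 782 is (-78)^2 - 4·(782) = 6084 - 3128 = 2956, and 4·(739) is not a perfect square in Q since 739 is squarefree and ≠ 1. Hence x^2 - 78x + 782 is irreducible over Q and is the minimal polynomial of α.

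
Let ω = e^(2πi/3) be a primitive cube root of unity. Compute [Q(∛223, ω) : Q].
[Q(∛223, ω) : Q] = 6

[Q(∛223):Q] = 3 (min poly x^3 - 223, irreducible since 223 is not a perfect cube). [Q(ω):Q] = 2 (min poly x^2 + x + 1). Since Q(∛223) ⊂ R and ω ∉ R, we have ω ∉ Q(∛223), so x^2 + x + 1 remains irreducible over Q(∛223) and [Q(∛223, ω) : Q(∛223)] = 2. By the tower law, [Q(∛223, ω) : Q] = 3 · 2 = 6. (In fact Q(∛223, ω) is the splitting field of x^3 - 223 over Q.)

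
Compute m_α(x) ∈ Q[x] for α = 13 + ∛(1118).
m_α(x) = x^3 - 39x^2 + 507x - 3315

Set β = α - 13 = ∛(1118), so β^3 = 1118. Then (α - 13)^3 - 1118 = 0, i.e. α is a root of g(x) = (x - 13)^3 - 1118 = x^3 - 39x^2 + 507x - 3315. Since g(x) = h(x - 13) where h(x) = x^3 - 1118, and h is irreducible over Q (because 1118 is not a perfect cube, so h has no rational root, and a monic cubic with no rational root is irreducible), g is also irreducible (irreducibility is preserved under the substitution x → x - 13). Hence m_α(x) = x^3 - 39x^2 + 507x - 3315.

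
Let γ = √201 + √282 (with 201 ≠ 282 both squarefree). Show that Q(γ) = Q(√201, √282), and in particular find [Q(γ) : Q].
[Q(γ) : Q] = 4 (equivalently, Q(γ) = Q(√201, √282))

Obviously Q(γ) ⊆ Q(√201, √282), and [Q(√201, √282):Q] = 4 (since 201, 282 are distinct squarefree integers > 1 with 56682 not a perfect square). To show equality we compute the minimal polynomial of γ. From γ = √201 + √282: γ^2 = 201 + 2√(56682) + 282 = 483 + 2√(56682), so γ^2 - 483 = 2√(56682); squaring, (γ^2 - 483)^2 = 4·56682, i.e. γ^4 - 966γ^2 + 233289 - 226728 = 0, i.e. γ^4 - 966γ^2 + 6561 = 0. So γ is a root of x^4 - 966x^2 + 6561. This polynomial is irreducible over Q: it has no rational root (each ±√201 ± √282 is irrational), and any factorization into two quadratics over Q would force √(56682) ∈ Q (pairing opposite roots) or √201, √282 ∈ Q (other pairings), all impossible. Hence [Q(γ):Q] = 4 = [Q(√201, √282):Q], so Q(γ) = Q(√201, √282).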